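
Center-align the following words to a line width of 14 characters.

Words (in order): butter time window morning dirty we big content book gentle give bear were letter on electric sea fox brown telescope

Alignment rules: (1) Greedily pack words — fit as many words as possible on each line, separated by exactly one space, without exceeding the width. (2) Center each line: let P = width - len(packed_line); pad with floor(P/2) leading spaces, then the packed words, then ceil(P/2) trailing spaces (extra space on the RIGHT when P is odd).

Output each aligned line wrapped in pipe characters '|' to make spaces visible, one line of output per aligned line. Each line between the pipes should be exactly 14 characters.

Answer: | butter time  |
|window morning|
| dirty we big |
| content book |
| gentle give  |
|  bear were   |
|  letter on   |
| electric sea |
|  fox brown   |
|  telescope   |

Derivation:
Line 1: ['butter', 'time'] (min_width=11, slack=3)
Line 2: ['window', 'morning'] (min_width=14, slack=0)
Line 3: ['dirty', 'we', 'big'] (min_width=12, slack=2)
Line 4: ['content', 'book'] (min_width=12, slack=2)
Line 5: ['gentle', 'give'] (min_width=11, slack=3)
Line 6: ['bear', 'were'] (min_width=9, slack=5)
Line 7: ['letter', 'on'] (min_width=9, slack=5)
Line 8: ['electric', 'sea'] (min_width=12, slack=2)
Line 9: ['fox', 'brown'] (min_width=9, slack=5)
Line 10: ['telescope'] (min_width=9, slack=5)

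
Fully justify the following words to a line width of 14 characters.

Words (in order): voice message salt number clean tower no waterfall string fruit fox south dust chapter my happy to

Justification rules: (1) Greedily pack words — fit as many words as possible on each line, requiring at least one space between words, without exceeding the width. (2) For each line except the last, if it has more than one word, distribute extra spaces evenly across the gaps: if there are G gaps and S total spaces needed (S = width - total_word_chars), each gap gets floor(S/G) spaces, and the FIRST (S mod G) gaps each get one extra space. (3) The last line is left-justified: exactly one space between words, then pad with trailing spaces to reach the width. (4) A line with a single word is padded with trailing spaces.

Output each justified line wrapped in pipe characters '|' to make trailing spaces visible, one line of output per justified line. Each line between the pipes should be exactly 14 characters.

Answer: |voice  message|
|salt    number|
|clean tower no|
|waterfall     |
|string   fruit|
|fox south dust|
|chapter     my|
|happy to      |

Derivation:
Line 1: ['voice', 'message'] (min_width=13, slack=1)
Line 2: ['salt', 'number'] (min_width=11, slack=3)
Line 3: ['clean', 'tower', 'no'] (min_width=14, slack=0)
Line 4: ['waterfall'] (min_width=9, slack=5)
Line 5: ['string', 'fruit'] (min_width=12, slack=2)
Line 6: ['fox', 'south', 'dust'] (min_width=14, slack=0)
Line 7: ['chapter', 'my'] (min_width=10, slack=4)
Line 8: ['happy', 'to'] (min_width=8, slack=6)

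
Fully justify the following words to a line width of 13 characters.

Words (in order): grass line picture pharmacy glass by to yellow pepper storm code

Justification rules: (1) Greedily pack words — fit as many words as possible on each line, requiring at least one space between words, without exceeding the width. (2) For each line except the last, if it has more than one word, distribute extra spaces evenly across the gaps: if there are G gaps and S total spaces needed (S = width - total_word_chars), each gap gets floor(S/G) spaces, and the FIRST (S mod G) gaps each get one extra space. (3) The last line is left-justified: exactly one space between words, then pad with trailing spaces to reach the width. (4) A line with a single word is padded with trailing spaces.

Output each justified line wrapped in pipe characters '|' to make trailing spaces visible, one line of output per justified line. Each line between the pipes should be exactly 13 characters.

Answer: |grass    line|
|picture      |
|pharmacy     |
|glass  by  to|
|yellow pepper|
|storm code   |

Derivation:
Line 1: ['grass', 'line'] (min_width=10, slack=3)
Line 2: ['picture'] (min_width=7, slack=6)
Line 3: ['pharmacy'] (min_width=8, slack=5)
Line 4: ['glass', 'by', 'to'] (min_width=11, slack=2)
Line 5: ['yellow', 'pepper'] (min_width=13, slack=0)
Line 6: ['storm', 'code'] (min_width=10, slack=3)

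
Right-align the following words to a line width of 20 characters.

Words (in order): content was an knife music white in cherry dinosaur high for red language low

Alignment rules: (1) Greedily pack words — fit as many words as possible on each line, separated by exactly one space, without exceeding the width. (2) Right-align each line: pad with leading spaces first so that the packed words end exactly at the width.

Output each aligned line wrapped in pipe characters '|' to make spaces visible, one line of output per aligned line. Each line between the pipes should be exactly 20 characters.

Answer: |content was an knife|
|      music white in|
|cherry dinosaur high|
|for red language low|

Derivation:
Line 1: ['content', 'was', 'an', 'knife'] (min_width=20, slack=0)
Line 2: ['music', 'white', 'in'] (min_width=14, slack=6)
Line 3: ['cherry', 'dinosaur', 'high'] (min_width=20, slack=0)
Line 4: ['for', 'red', 'language', 'low'] (min_width=20, slack=0)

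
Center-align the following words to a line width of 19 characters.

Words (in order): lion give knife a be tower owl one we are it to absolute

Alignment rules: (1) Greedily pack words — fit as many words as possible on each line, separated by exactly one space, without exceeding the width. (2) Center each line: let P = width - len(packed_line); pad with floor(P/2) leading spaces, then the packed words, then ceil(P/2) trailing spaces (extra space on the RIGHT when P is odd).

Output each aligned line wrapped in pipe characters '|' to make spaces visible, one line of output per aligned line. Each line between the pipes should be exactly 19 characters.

Answer: | lion give knife a |
|be tower owl one we|
|are it to absolute |

Derivation:
Line 1: ['lion', 'give', 'knife', 'a'] (min_width=17, slack=2)
Line 2: ['be', 'tower', 'owl', 'one', 'we'] (min_width=19, slack=0)
Line 3: ['are', 'it', 'to', 'absolute'] (min_width=18, slack=1)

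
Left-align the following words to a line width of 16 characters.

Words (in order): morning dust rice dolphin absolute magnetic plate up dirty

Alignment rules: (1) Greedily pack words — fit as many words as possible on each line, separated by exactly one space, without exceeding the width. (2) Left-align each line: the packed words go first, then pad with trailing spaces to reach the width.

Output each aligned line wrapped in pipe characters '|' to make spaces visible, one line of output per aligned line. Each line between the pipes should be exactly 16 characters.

Answer: |morning dust    |
|rice dolphin    |
|absolute        |
|magnetic plate  |
|up dirty        |

Derivation:
Line 1: ['morning', 'dust'] (min_width=12, slack=4)
Line 2: ['rice', 'dolphin'] (min_width=12, slack=4)
Line 3: ['absolute'] (min_width=8, slack=8)
Line 4: ['magnetic', 'plate'] (min_width=14, slack=2)
Line 5: ['up', 'dirty'] (min_width=8, slack=8)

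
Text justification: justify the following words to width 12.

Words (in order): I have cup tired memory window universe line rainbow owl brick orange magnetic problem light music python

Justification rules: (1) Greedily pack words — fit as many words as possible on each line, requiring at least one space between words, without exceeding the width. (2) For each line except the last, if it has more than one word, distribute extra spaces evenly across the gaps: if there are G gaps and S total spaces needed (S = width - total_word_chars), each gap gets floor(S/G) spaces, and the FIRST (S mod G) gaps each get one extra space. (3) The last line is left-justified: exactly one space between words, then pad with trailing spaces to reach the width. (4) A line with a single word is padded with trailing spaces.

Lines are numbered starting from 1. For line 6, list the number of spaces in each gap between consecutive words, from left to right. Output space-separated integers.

Line 1: ['I', 'have', 'cup'] (min_width=10, slack=2)
Line 2: ['tired', 'memory'] (min_width=12, slack=0)
Line 3: ['window'] (min_width=6, slack=6)
Line 4: ['universe'] (min_width=8, slack=4)
Line 5: ['line', 'rainbow'] (min_width=12, slack=0)
Line 6: ['owl', 'brick'] (min_width=9, slack=3)
Line 7: ['orange'] (min_width=6, slack=6)
Line 8: ['magnetic'] (min_width=8, slack=4)
Line 9: ['problem'] (min_width=7, slack=5)
Line 10: ['light', 'music'] (min_width=11, slack=1)
Line 11: ['python'] (min_width=6, slack=6)

Answer: 4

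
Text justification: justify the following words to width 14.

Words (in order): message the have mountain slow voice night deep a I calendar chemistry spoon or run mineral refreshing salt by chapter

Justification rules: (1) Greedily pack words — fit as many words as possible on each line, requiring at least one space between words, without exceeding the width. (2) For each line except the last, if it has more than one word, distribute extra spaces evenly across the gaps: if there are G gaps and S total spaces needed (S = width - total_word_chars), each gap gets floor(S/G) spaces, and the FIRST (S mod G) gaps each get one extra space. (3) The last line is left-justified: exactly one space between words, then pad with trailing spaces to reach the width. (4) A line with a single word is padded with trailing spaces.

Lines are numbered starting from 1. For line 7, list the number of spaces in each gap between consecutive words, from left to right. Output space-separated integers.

Answer: 2 2

Derivation:
Line 1: ['message', 'the'] (min_width=11, slack=3)
Line 2: ['have', 'mountain'] (min_width=13, slack=1)
Line 3: ['slow', 'voice'] (min_width=10, slack=4)
Line 4: ['night', 'deep', 'a', 'I'] (min_width=14, slack=0)
Line 5: ['calendar'] (min_width=8, slack=6)
Line 6: ['chemistry'] (min_width=9, slack=5)
Line 7: ['spoon', 'or', 'run'] (min_width=12, slack=2)
Line 8: ['mineral'] (min_width=7, slack=7)
Line 9: ['refreshing'] (min_width=10, slack=4)
Line 10: ['salt', 'by'] (min_width=7, slack=7)
Line 11: ['chapter'] (min_width=7, slack=7)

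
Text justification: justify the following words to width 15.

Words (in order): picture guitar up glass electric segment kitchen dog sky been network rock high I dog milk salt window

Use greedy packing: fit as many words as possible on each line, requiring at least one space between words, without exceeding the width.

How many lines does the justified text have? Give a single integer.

Answer: 8

Derivation:
Line 1: ['picture', 'guitar'] (min_width=14, slack=1)
Line 2: ['up', 'glass'] (min_width=8, slack=7)
Line 3: ['electric'] (min_width=8, slack=7)
Line 4: ['segment', 'kitchen'] (min_width=15, slack=0)
Line 5: ['dog', 'sky', 'been'] (min_width=12, slack=3)
Line 6: ['network', 'rock'] (min_width=12, slack=3)
Line 7: ['high', 'I', 'dog', 'milk'] (min_width=15, slack=0)
Line 8: ['salt', 'window'] (min_width=11, slack=4)
Total lines: 8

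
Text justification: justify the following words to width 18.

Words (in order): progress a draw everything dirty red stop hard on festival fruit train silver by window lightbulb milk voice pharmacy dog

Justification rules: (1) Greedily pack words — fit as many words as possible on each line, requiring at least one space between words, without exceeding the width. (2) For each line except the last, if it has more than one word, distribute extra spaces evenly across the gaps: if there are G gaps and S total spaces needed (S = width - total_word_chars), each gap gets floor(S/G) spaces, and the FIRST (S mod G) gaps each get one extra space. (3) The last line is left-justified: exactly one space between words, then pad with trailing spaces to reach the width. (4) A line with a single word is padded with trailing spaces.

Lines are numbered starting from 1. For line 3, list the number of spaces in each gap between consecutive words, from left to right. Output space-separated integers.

Answer: 2 2 1

Derivation:
Line 1: ['progress', 'a', 'draw'] (min_width=15, slack=3)
Line 2: ['everything', 'dirty'] (min_width=16, slack=2)
Line 3: ['red', 'stop', 'hard', 'on'] (min_width=16, slack=2)
Line 4: ['festival', 'fruit'] (min_width=14, slack=4)
Line 5: ['train', 'silver', 'by'] (min_width=15, slack=3)
Line 6: ['window', 'lightbulb'] (min_width=16, slack=2)
Line 7: ['milk', 'voice'] (min_width=10, slack=8)
Line 8: ['pharmacy', 'dog'] (min_width=12, slack=6)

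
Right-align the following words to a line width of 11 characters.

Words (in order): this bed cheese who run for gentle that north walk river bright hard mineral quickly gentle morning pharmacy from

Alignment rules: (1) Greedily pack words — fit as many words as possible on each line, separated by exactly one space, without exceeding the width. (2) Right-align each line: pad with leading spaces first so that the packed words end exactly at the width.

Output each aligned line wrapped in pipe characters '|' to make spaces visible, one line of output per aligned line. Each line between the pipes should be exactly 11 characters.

Line 1: ['this', 'bed'] (min_width=8, slack=3)
Line 2: ['cheese', 'who'] (min_width=10, slack=1)
Line 3: ['run', 'for'] (min_width=7, slack=4)
Line 4: ['gentle', 'that'] (min_width=11, slack=0)
Line 5: ['north', 'walk'] (min_width=10, slack=1)
Line 6: ['river'] (min_width=5, slack=6)
Line 7: ['bright', 'hard'] (min_width=11, slack=0)
Line 8: ['mineral'] (min_width=7, slack=4)
Line 9: ['quickly'] (min_width=7, slack=4)
Line 10: ['gentle'] (min_width=6, slack=5)
Line 11: ['morning'] (min_width=7, slack=4)
Line 12: ['pharmacy'] (min_width=8, slack=3)
Line 13: ['from'] (min_width=4, slack=7)

Answer: |   this bed|
| cheese who|
|    run for|
|gentle that|
| north walk|
|      river|
|bright hard|
|    mineral|
|    quickly|
|     gentle|
|    morning|
|   pharmacy|
|       from|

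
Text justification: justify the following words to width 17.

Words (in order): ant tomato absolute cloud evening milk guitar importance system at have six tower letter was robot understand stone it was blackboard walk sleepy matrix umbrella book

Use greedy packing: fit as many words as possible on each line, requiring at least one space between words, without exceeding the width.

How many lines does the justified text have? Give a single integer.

Line 1: ['ant', 'tomato'] (min_width=10, slack=7)
Line 2: ['absolute', 'cloud'] (min_width=14, slack=3)
Line 3: ['evening', 'milk'] (min_width=12, slack=5)
Line 4: ['guitar', 'importance'] (min_width=17, slack=0)
Line 5: ['system', 'at', 'have'] (min_width=14, slack=3)
Line 6: ['six', 'tower', 'letter'] (min_width=16, slack=1)
Line 7: ['was', 'robot'] (min_width=9, slack=8)
Line 8: ['understand', 'stone'] (min_width=16, slack=1)
Line 9: ['it', 'was', 'blackboard'] (min_width=17, slack=0)
Line 10: ['walk', 'sleepy'] (min_width=11, slack=6)
Line 11: ['matrix', 'umbrella'] (min_width=15, slack=2)
Line 12: ['book'] (min_width=4, slack=13)
Total lines: 12

Answer: 12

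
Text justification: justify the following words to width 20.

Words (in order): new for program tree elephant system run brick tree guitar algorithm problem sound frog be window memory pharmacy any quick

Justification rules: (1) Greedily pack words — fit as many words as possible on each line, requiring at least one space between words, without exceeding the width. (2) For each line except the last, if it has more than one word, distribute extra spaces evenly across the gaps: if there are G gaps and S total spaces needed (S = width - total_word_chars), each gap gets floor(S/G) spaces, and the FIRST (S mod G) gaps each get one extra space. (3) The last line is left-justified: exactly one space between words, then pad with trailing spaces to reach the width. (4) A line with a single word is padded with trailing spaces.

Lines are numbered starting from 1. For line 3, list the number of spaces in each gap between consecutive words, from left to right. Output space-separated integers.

Answer: 3 2

Derivation:
Line 1: ['new', 'for', 'program', 'tree'] (min_width=20, slack=0)
Line 2: ['elephant', 'system', 'run'] (min_width=19, slack=1)
Line 3: ['brick', 'tree', 'guitar'] (min_width=17, slack=3)
Line 4: ['algorithm', 'problem'] (min_width=17, slack=3)
Line 5: ['sound', 'frog', 'be', 'window'] (min_width=20, slack=0)
Line 6: ['memory', 'pharmacy', 'any'] (min_width=19, slack=1)
Line 7: ['quick'] (min_width=5, slack=15)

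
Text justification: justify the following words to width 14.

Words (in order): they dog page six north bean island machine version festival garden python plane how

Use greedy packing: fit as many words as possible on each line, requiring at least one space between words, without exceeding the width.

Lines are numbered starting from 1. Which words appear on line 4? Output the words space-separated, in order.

Answer: version

Derivation:
Line 1: ['they', 'dog', 'page'] (min_width=13, slack=1)
Line 2: ['six', 'north', 'bean'] (min_width=14, slack=0)
Line 3: ['island', 'machine'] (min_width=14, slack=0)
Line 4: ['version'] (min_width=7, slack=7)
Line 5: ['festival'] (min_width=8, slack=6)
Line 6: ['garden', 'python'] (min_width=13, slack=1)
Line 7: ['plane', 'how'] (min_width=9, slack=5)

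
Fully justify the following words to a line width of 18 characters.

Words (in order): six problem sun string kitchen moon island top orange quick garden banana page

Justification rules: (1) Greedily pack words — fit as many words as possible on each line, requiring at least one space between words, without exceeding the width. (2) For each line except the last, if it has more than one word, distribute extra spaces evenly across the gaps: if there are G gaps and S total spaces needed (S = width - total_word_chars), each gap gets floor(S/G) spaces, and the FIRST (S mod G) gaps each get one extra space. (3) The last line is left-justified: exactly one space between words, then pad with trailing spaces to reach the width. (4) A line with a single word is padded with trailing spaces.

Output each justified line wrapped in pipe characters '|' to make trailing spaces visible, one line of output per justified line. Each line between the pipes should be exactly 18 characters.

Answer: |six   problem  sun|
|string     kitchen|
|moon   island  top|
|orange       quick|
|garden banana page|

Derivation:
Line 1: ['six', 'problem', 'sun'] (min_width=15, slack=3)
Line 2: ['string', 'kitchen'] (min_width=14, slack=4)
Line 3: ['moon', 'island', 'top'] (min_width=15, slack=3)
Line 4: ['orange', 'quick'] (min_width=12, slack=6)
Line 5: ['garden', 'banana', 'page'] (min_width=18, slack=0)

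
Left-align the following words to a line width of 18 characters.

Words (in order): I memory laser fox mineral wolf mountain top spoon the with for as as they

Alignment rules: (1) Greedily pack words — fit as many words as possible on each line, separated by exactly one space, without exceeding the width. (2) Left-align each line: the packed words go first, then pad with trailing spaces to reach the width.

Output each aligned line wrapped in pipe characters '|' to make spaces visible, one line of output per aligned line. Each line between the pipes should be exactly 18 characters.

Line 1: ['I', 'memory', 'laser', 'fox'] (min_width=18, slack=0)
Line 2: ['mineral', 'wolf'] (min_width=12, slack=6)
Line 3: ['mountain', 'top', 'spoon'] (min_width=18, slack=0)
Line 4: ['the', 'with', 'for', 'as', 'as'] (min_width=18, slack=0)
Line 5: ['they'] (min_width=4, slack=14)

Answer: |I memory laser fox|
|mineral wolf      |
|mountain top spoon|
|the with for as as|
|they              |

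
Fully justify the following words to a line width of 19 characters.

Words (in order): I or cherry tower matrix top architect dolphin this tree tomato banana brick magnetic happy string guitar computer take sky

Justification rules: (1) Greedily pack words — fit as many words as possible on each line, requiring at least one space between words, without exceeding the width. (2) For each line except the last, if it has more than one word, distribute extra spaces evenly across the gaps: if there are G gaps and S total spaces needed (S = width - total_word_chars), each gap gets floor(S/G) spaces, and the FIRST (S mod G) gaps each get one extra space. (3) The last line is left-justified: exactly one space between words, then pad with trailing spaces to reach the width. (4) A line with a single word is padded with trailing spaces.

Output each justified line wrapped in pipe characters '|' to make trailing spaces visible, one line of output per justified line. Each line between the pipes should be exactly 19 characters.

Line 1: ['I', 'or', 'cherry', 'tower'] (min_width=17, slack=2)
Line 2: ['matrix', 'top'] (min_width=10, slack=9)
Line 3: ['architect', 'dolphin'] (min_width=17, slack=2)
Line 4: ['this', 'tree', 'tomato'] (min_width=16, slack=3)
Line 5: ['banana', 'brick'] (min_width=12, slack=7)
Line 6: ['magnetic', 'happy'] (min_width=14, slack=5)
Line 7: ['string', 'guitar'] (min_width=13, slack=6)
Line 8: ['computer', 'take', 'sky'] (min_width=17, slack=2)

Answer: |I  or  cherry tower|
|matrix          top|
|architect   dolphin|
|this   tree  tomato|
|banana        brick|
|magnetic      happy|
|string       guitar|
|computer take sky  |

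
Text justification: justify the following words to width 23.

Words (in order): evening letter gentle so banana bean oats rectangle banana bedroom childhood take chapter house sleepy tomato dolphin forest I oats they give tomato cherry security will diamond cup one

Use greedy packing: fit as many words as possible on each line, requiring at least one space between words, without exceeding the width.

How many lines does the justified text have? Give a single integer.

Line 1: ['evening', 'letter', 'gentle'] (min_width=21, slack=2)
Line 2: ['so', 'banana', 'bean', 'oats'] (min_width=19, slack=4)
Line 3: ['rectangle', 'banana'] (min_width=16, slack=7)
Line 4: ['bedroom', 'childhood', 'take'] (min_width=22, slack=1)
Line 5: ['chapter', 'house', 'sleepy'] (min_width=20, slack=3)
Line 6: ['tomato', 'dolphin', 'forest', 'I'] (min_width=23, slack=0)
Line 7: ['oats', 'they', 'give', 'tomato'] (min_width=21, slack=2)
Line 8: ['cherry', 'security', 'will'] (min_width=20, slack=3)
Line 9: ['diamond', 'cup', 'one'] (min_width=15, slack=8)
Total lines: 9

Answer: 9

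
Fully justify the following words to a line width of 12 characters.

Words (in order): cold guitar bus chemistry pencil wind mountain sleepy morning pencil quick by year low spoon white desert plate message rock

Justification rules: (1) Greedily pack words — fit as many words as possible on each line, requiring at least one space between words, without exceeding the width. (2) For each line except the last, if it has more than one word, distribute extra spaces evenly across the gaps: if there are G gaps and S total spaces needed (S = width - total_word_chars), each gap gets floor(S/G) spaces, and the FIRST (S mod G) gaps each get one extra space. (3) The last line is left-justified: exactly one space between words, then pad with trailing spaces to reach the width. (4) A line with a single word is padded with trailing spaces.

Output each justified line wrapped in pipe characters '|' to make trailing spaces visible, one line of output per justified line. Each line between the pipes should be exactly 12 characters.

Line 1: ['cold', 'guitar'] (min_width=11, slack=1)
Line 2: ['bus'] (min_width=3, slack=9)
Line 3: ['chemistry'] (min_width=9, slack=3)
Line 4: ['pencil', 'wind'] (min_width=11, slack=1)
Line 5: ['mountain'] (min_width=8, slack=4)
Line 6: ['sleepy'] (min_width=6, slack=6)
Line 7: ['morning'] (min_width=7, slack=5)
Line 8: ['pencil', 'quick'] (min_width=12, slack=0)
Line 9: ['by', 'year', 'low'] (min_width=11, slack=1)
Line 10: ['spoon', 'white'] (min_width=11, slack=1)
Line 11: ['desert', 'plate'] (min_width=12, slack=0)
Line 12: ['message', 'rock'] (min_width=12, slack=0)

Answer: |cold  guitar|
|bus         |
|chemistry   |
|pencil  wind|
|mountain    |
|sleepy      |
|morning     |
|pencil quick|
|by  year low|
|spoon  white|
|desert plate|
|message rock|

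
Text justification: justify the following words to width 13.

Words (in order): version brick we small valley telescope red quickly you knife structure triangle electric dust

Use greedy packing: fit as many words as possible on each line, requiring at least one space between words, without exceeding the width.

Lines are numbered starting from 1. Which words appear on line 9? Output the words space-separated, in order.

Answer: electric dust

Derivation:
Line 1: ['version', 'brick'] (min_width=13, slack=0)
Line 2: ['we', 'small'] (min_width=8, slack=5)
Line 3: ['valley'] (min_width=6, slack=7)
Line 4: ['telescope', 'red'] (min_width=13, slack=0)
Line 5: ['quickly', 'you'] (min_width=11, slack=2)
Line 6: ['knife'] (min_width=5, slack=8)
Line 7: ['structure'] (min_width=9, slack=4)
Line 8: ['triangle'] (min_width=8, slack=5)
Line 9: ['electric', 'dust'] (min_width=13, slack=0)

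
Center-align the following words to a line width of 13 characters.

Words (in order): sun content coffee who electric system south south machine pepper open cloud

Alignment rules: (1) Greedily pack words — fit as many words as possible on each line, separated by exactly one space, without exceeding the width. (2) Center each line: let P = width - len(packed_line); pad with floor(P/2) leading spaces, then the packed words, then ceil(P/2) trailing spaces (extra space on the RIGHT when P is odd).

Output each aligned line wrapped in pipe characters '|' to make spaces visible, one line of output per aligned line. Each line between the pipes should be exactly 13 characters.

Answer: | sun content |
| coffee who  |
|  electric   |
|system south |
|south machine|
| pepper open |
|    cloud    |

Derivation:
Line 1: ['sun', 'content'] (min_width=11, slack=2)
Line 2: ['coffee', 'who'] (min_width=10, slack=3)
Line 3: ['electric'] (min_width=8, slack=5)
Line 4: ['system', 'south'] (min_width=12, slack=1)
Line 5: ['south', 'machine'] (min_width=13, slack=0)
Line 6: ['pepper', 'open'] (min_width=11, slack=2)
Line 7: ['cloud'] (min_width=5, slack=8)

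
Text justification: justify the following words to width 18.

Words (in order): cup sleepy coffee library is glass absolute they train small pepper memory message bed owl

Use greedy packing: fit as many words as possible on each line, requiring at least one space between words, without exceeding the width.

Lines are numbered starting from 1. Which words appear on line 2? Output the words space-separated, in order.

Line 1: ['cup', 'sleepy', 'coffee'] (min_width=17, slack=1)
Line 2: ['library', 'is', 'glass'] (min_width=16, slack=2)
Line 3: ['absolute', 'they'] (min_width=13, slack=5)
Line 4: ['train', 'small', 'pepper'] (min_width=18, slack=0)
Line 5: ['memory', 'message', 'bed'] (min_width=18, slack=0)
Line 6: ['owl'] (min_width=3, slack=15)

Answer: library is glass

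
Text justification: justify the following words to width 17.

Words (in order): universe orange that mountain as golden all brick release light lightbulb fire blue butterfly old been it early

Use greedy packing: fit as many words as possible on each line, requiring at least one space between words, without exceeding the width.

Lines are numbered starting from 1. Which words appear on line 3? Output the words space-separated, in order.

Line 1: ['universe', 'orange'] (min_width=15, slack=2)
Line 2: ['that', 'mountain', 'as'] (min_width=16, slack=1)
Line 3: ['golden', 'all', 'brick'] (min_width=16, slack=1)
Line 4: ['release', 'light'] (min_width=13, slack=4)
Line 5: ['lightbulb', 'fire'] (min_width=14, slack=3)
Line 6: ['blue', 'butterfly'] (min_width=14, slack=3)
Line 7: ['old', 'been', 'it', 'early'] (min_width=17, slack=0)

Answer: golden all brick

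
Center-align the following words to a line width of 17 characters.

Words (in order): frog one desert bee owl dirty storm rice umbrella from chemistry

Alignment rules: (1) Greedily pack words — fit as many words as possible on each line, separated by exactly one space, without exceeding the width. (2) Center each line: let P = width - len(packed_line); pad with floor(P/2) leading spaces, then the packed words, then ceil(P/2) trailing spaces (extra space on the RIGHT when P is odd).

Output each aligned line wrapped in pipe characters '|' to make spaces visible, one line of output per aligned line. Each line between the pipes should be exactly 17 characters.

Line 1: ['frog', 'one', 'desert'] (min_width=15, slack=2)
Line 2: ['bee', 'owl', 'dirty'] (min_width=13, slack=4)
Line 3: ['storm', 'rice'] (min_width=10, slack=7)
Line 4: ['umbrella', 'from'] (min_width=13, slack=4)
Line 5: ['chemistry'] (min_width=9, slack=8)

Answer: | frog one desert |
|  bee owl dirty  |
|   storm rice    |
|  umbrella from  |
|    chemistry    |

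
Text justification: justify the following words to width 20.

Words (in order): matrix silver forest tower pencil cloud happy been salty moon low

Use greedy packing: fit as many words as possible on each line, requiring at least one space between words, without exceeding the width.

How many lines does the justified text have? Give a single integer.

Line 1: ['matrix', 'silver', 'forest'] (min_width=20, slack=0)
Line 2: ['tower', 'pencil', 'cloud'] (min_width=18, slack=2)
Line 3: ['happy', 'been', 'salty'] (min_width=16, slack=4)
Line 4: ['moon', 'low'] (min_width=8, slack=12)
Total lines: 4

Answer: 4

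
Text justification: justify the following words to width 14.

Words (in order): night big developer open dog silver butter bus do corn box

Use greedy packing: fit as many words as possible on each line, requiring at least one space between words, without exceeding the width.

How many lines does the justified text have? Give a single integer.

Answer: 5

Derivation:
Line 1: ['night', 'big'] (min_width=9, slack=5)
Line 2: ['developer', 'open'] (min_width=14, slack=0)
Line 3: ['dog', 'silver'] (min_width=10, slack=4)
Line 4: ['butter', 'bus', 'do'] (min_width=13, slack=1)
Line 5: ['corn', 'box'] (min_width=8, slack=6)
Total lines: 5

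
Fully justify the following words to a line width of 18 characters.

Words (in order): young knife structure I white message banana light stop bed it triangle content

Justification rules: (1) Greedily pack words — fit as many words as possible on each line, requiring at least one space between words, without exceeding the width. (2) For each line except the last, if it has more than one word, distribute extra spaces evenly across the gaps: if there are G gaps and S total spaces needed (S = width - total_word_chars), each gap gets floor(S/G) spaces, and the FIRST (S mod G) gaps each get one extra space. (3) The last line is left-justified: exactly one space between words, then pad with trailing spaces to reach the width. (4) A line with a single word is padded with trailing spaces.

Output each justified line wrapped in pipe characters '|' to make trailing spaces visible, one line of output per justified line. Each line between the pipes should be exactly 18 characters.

Line 1: ['young', 'knife'] (min_width=11, slack=7)
Line 2: ['structure', 'I', 'white'] (min_width=17, slack=1)
Line 3: ['message', 'banana'] (min_width=14, slack=4)
Line 4: ['light', 'stop', 'bed', 'it'] (min_width=17, slack=1)
Line 5: ['triangle', 'content'] (min_width=16, slack=2)

Answer: |young        knife|
|structure  I white|
|message     banana|
|light  stop bed it|
|triangle content  |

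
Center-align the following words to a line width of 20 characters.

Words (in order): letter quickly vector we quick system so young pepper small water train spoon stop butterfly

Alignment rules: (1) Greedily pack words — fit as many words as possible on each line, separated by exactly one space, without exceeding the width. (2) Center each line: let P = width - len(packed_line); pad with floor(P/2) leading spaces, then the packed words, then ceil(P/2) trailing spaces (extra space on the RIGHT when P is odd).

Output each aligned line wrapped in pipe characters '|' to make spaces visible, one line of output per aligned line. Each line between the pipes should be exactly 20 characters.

Answer: |   letter quickly   |
|  vector we quick   |
|  system so young   |
| pepper small water |
|  train spoon stop  |
|     butterfly      |

Derivation:
Line 1: ['letter', 'quickly'] (min_width=14, slack=6)
Line 2: ['vector', 'we', 'quick'] (min_width=15, slack=5)
Line 3: ['system', 'so', 'young'] (min_width=15, slack=5)
Line 4: ['pepper', 'small', 'water'] (min_width=18, slack=2)
Line 5: ['train', 'spoon', 'stop'] (min_width=16, slack=4)
Line 6: ['butterfly'] (min_width=9, slack=11)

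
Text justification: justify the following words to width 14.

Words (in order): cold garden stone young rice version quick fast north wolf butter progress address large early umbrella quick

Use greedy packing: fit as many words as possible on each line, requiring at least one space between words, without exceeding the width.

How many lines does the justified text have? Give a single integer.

Line 1: ['cold', 'garden'] (min_width=11, slack=3)
Line 2: ['stone', 'young'] (min_width=11, slack=3)
Line 3: ['rice', 'version'] (min_width=12, slack=2)
Line 4: ['quick', 'fast'] (min_width=10, slack=4)
Line 5: ['north', 'wolf'] (min_width=10, slack=4)
Line 6: ['butter'] (min_width=6, slack=8)
Line 7: ['progress'] (min_width=8, slack=6)
Line 8: ['address', 'large'] (min_width=13, slack=1)
Line 9: ['early', 'umbrella'] (min_width=14, slack=0)
Line 10: ['quick'] (min_width=5, slack=9)
Total lines: 10

Answer: 10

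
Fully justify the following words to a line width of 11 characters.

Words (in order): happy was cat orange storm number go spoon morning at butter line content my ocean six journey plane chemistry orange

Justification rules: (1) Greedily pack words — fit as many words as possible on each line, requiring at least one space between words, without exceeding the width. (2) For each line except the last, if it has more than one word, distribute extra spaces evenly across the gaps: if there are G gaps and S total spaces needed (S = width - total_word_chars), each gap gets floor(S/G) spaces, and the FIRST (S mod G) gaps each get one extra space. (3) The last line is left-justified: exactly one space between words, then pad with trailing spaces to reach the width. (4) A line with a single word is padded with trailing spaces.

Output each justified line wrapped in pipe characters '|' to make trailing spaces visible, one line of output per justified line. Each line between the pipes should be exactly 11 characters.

Answer: |happy   was|
|cat  orange|
|storm      |
|number   go|
|spoon      |
|morning  at|
|butter line|
|content  my|
|ocean   six|
|journey    |
|plane      |
|chemistry  |
|orange     |

Derivation:
Line 1: ['happy', 'was'] (min_width=9, slack=2)
Line 2: ['cat', 'orange'] (min_width=10, slack=1)
Line 3: ['storm'] (min_width=5, slack=6)
Line 4: ['number', 'go'] (min_width=9, slack=2)
Line 5: ['spoon'] (min_width=5, slack=6)
Line 6: ['morning', 'at'] (min_width=10, slack=1)
Line 7: ['butter', 'line'] (min_width=11, slack=0)
Line 8: ['content', 'my'] (min_width=10, slack=1)
Line 9: ['ocean', 'six'] (min_width=9, slack=2)
Line 10: ['journey'] (min_width=7, slack=4)
Line 11: ['plane'] (min_width=5, slack=6)
Line 12: ['chemistry'] (min_width=9, slack=2)
Line 13: ['orange'] (min_width=6, slack=5)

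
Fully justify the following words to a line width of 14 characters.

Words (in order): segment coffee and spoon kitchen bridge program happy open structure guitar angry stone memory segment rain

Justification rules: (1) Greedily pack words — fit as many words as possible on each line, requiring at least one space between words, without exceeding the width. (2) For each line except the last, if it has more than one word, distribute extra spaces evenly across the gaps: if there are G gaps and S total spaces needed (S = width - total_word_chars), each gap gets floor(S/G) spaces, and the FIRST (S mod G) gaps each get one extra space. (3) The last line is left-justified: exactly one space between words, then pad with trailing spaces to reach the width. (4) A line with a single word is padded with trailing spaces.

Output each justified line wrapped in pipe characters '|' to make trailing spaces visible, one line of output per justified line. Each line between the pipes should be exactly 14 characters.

Answer: |segment coffee|
|and      spoon|
|kitchen bridge|
|program  happy|
|open structure|
|guitar   angry|
|stone   memory|
|segment rain  |

Derivation:
Line 1: ['segment', 'coffee'] (min_width=14, slack=0)
Line 2: ['and', 'spoon'] (min_width=9, slack=5)
Line 3: ['kitchen', 'bridge'] (min_width=14, slack=0)
Line 4: ['program', 'happy'] (min_width=13, slack=1)
Line 5: ['open', 'structure'] (min_width=14, slack=0)
Line 6: ['guitar', 'angry'] (min_width=12, slack=2)
Line 7: ['stone', 'memory'] (min_width=12, slack=2)
Line 8: ['segment', 'rain'] (min_width=12, slack=2)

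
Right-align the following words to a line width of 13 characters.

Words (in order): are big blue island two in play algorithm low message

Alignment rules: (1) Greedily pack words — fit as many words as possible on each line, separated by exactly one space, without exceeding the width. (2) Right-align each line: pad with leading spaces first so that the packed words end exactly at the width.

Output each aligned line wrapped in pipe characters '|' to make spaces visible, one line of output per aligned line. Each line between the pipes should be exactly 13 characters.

Line 1: ['are', 'big', 'blue'] (min_width=12, slack=1)
Line 2: ['island', 'two', 'in'] (min_width=13, slack=0)
Line 3: ['play'] (min_width=4, slack=9)
Line 4: ['algorithm', 'low'] (min_width=13, slack=0)
Line 5: ['message'] (min_width=7, slack=6)

Answer: | are big blue|
|island two in|
|         play|
|algorithm low|
|      message|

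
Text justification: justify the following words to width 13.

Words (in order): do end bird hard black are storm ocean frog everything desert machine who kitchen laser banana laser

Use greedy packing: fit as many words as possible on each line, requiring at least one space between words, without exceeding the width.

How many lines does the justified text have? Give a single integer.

Answer: 9

Derivation:
Line 1: ['do', 'end', 'bird'] (min_width=11, slack=2)
Line 2: ['hard', 'black'] (min_width=10, slack=3)
Line 3: ['are', 'storm'] (min_width=9, slack=4)
Line 4: ['ocean', 'frog'] (min_width=10, slack=3)
Line 5: ['everything'] (min_width=10, slack=3)
Line 6: ['desert'] (min_width=6, slack=7)
Line 7: ['machine', 'who'] (min_width=11, slack=2)
Line 8: ['kitchen', 'laser'] (min_width=13, slack=0)
Line 9: ['banana', 'laser'] (min_width=12, slack=1)
Total lines: 9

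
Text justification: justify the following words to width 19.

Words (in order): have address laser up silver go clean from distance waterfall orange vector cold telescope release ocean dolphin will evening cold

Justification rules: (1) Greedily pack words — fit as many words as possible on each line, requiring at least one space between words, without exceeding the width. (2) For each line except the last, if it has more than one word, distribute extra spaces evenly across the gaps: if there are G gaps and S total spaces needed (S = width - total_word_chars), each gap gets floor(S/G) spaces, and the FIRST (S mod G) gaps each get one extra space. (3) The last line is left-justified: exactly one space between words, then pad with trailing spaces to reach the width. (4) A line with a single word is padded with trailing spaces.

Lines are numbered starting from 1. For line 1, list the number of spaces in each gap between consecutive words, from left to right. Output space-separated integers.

Line 1: ['have', 'address', 'laser'] (min_width=18, slack=1)
Line 2: ['up', 'silver', 'go', 'clean'] (min_width=18, slack=1)
Line 3: ['from', 'distance'] (min_width=13, slack=6)
Line 4: ['waterfall', 'orange'] (min_width=16, slack=3)
Line 5: ['vector', 'cold'] (min_width=11, slack=8)
Line 6: ['telescope', 'release'] (min_width=17, slack=2)
Line 7: ['ocean', 'dolphin', 'will'] (min_width=18, slack=1)
Line 8: ['evening', 'cold'] (min_width=12, slack=7)

Answer: 2 1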